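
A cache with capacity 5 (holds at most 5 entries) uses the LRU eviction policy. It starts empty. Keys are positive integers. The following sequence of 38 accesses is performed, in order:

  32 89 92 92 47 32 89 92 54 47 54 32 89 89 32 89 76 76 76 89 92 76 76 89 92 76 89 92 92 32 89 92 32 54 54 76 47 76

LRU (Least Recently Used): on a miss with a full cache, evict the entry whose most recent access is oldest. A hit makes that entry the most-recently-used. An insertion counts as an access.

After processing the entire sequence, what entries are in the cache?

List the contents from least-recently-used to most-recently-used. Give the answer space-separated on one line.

LRU simulation (capacity=5):
  1. access 32: MISS. Cache (LRU->MRU): [32]
  2. access 89: MISS. Cache (LRU->MRU): [32 89]
  3. access 92: MISS. Cache (LRU->MRU): [32 89 92]
  4. access 92: HIT. Cache (LRU->MRU): [32 89 92]
  5. access 47: MISS. Cache (LRU->MRU): [32 89 92 47]
  6. access 32: HIT. Cache (LRU->MRU): [89 92 47 32]
  7. access 89: HIT. Cache (LRU->MRU): [92 47 32 89]
  8. access 92: HIT. Cache (LRU->MRU): [47 32 89 92]
  9. access 54: MISS. Cache (LRU->MRU): [47 32 89 92 54]
  10. access 47: HIT. Cache (LRU->MRU): [32 89 92 54 47]
  11. access 54: HIT. Cache (LRU->MRU): [32 89 92 47 54]
  12. access 32: HIT. Cache (LRU->MRU): [89 92 47 54 32]
  13. access 89: HIT. Cache (LRU->MRU): [92 47 54 32 89]
  14. access 89: HIT. Cache (LRU->MRU): [92 47 54 32 89]
  15. access 32: HIT. Cache (LRU->MRU): [92 47 54 89 32]
  16. access 89: HIT. Cache (LRU->MRU): [92 47 54 32 89]
  17. access 76: MISS, evict 92. Cache (LRU->MRU): [47 54 32 89 76]
  18. access 76: HIT. Cache (LRU->MRU): [47 54 32 89 76]
  19. access 76: HIT. Cache (LRU->MRU): [47 54 32 89 76]
  20. access 89: HIT. Cache (LRU->MRU): [47 54 32 76 89]
  21. access 92: MISS, evict 47. Cache (LRU->MRU): [54 32 76 89 92]
  22. access 76: HIT. Cache (LRU->MRU): [54 32 89 92 76]
  23. access 76: HIT. Cache (LRU->MRU): [54 32 89 92 76]
  24. access 89: HIT. Cache (LRU->MRU): [54 32 92 76 89]
  25. access 92: HIT. Cache (LRU->MRU): [54 32 76 89 92]
  26. access 76: HIT. Cache (LRU->MRU): [54 32 89 92 76]
  27. access 89: HIT. Cache (LRU->MRU): [54 32 92 76 89]
  28. access 92: HIT. Cache (LRU->MRU): [54 32 76 89 92]
  29. access 92: HIT. Cache (LRU->MRU): [54 32 76 89 92]
  30. access 32: HIT. Cache (LRU->MRU): [54 76 89 92 32]
  31. access 89: HIT. Cache (LRU->MRU): [54 76 92 32 89]
  32. access 92: HIT. Cache (LRU->MRU): [54 76 32 89 92]
  33. access 32: HIT. Cache (LRU->MRU): [54 76 89 92 32]
  34. access 54: HIT. Cache (LRU->MRU): [76 89 92 32 54]
  35. access 54: HIT. Cache (LRU->MRU): [76 89 92 32 54]
  36. access 76: HIT. Cache (LRU->MRU): [89 92 32 54 76]
  37. access 47: MISS, evict 89. Cache (LRU->MRU): [92 32 54 76 47]
  38. access 76: HIT. Cache (LRU->MRU): [92 32 54 47 76]
Total: 30 hits, 8 misses, 3 evictions

Answer: 92 32 54 47 76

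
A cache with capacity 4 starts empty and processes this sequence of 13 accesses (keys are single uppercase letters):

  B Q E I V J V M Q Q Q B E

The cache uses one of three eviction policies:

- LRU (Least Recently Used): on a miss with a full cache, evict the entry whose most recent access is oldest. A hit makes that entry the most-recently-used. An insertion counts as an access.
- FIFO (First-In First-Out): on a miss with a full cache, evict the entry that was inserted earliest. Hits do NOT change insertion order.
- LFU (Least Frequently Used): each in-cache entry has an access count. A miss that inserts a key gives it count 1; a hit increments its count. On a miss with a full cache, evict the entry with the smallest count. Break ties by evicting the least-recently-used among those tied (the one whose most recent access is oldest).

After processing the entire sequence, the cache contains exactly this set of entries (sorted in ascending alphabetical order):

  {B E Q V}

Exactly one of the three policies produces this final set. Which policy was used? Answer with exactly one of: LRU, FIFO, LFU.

Simulating under each policy and comparing final sets:
  LRU: final set = {B E M Q} -> differs
  FIFO: final set = {B E M Q} -> differs
  LFU: final set = {B E Q V} -> MATCHES target
Only LFU produces the target set.

Answer: LFU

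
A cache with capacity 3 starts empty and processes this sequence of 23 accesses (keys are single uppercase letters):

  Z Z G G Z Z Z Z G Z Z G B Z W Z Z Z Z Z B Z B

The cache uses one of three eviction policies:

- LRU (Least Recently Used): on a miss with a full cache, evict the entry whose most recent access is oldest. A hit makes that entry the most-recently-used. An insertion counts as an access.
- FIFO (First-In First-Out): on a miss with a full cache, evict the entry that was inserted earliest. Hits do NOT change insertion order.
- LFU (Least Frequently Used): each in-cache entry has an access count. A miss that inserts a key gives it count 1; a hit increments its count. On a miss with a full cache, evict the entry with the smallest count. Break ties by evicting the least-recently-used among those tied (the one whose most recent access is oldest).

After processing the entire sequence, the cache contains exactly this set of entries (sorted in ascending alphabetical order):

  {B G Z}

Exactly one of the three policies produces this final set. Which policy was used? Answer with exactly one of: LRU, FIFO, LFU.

Answer: LFU

Derivation:
Simulating under each policy and comparing final sets:
  LRU: final set = {B W Z} -> differs
  FIFO: final set = {B W Z} -> differs
  LFU: final set = {B G Z} -> MATCHES target
Only LFU produces the target set.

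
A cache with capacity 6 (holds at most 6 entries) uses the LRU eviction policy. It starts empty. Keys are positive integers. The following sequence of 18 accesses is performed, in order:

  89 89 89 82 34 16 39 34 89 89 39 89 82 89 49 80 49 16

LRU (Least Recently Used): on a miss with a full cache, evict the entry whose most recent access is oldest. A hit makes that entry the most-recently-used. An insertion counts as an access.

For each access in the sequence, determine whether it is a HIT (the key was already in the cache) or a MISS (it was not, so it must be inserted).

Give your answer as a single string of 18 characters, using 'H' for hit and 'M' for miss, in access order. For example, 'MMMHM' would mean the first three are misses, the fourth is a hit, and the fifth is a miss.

LRU simulation (capacity=6):
  1. access 89: MISS. Cache (LRU->MRU): [89]
  2. access 89: HIT. Cache (LRU->MRU): [89]
  3. access 89: HIT. Cache (LRU->MRU): [89]
  4. access 82: MISS. Cache (LRU->MRU): [89 82]
  5. access 34: MISS. Cache (LRU->MRU): [89 82 34]
  6. access 16: MISS. Cache (LRU->MRU): [89 82 34 16]
  7. access 39: MISS. Cache (LRU->MRU): [89 82 34 16 39]
  8. access 34: HIT. Cache (LRU->MRU): [89 82 16 39 34]
  9. access 89: HIT. Cache (LRU->MRU): [82 16 39 34 89]
  10. access 89: HIT. Cache (LRU->MRU): [82 16 39 34 89]
  11. access 39: HIT. Cache (LRU->MRU): [82 16 34 89 39]
  12. access 89: HIT. Cache (LRU->MRU): [82 16 34 39 89]
  13. access 82: HIT. Cache (LRU->MRU): [16 34 39 89 82]
  14. access 89: HIT. Cache (LRU->MRU): [16 34 39 82 89]
  15. access 49: MISS. Cache (LRU->MRU): [16 34 39 82 89 49]
  16. access 80: MISS, evict 16. Cache (LRU->MRU): [34 39 82 89 49 80]
  17. access 49: HIT. Cache (LRU->MRU): [34 39 82 89 80 49]
  18. access 16: MISS, evict 34. Cache (LRU->MRU): [39 82 89 80 49 16]
Total: 10 hits, 8 misses, 2 evictions

Answer: MHHMMMMHHHHHHHMMHM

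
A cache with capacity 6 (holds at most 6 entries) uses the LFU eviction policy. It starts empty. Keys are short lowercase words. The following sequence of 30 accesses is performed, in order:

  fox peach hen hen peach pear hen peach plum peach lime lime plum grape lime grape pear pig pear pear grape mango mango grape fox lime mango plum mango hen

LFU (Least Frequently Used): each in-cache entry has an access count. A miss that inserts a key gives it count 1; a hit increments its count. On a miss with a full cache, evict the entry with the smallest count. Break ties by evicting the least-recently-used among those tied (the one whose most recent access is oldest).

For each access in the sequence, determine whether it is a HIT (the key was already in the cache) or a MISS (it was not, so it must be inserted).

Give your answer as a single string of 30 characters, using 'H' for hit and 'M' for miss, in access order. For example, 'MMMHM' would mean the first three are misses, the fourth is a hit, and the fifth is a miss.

Answer: MMMHHMHHMHMHHMHHHMHHHMHHMHMMMH

Derivation:
LFU simulation (capacity=6):
  1. access fox: MISS. Cache: [fox(c=1)]
  2. access peach: MISS. Cache: [fox(c=1) peach(c=1)]
  3. access hen: MISS. Cache: [fox(c=1) peach(c=1) hen(c=1)]
  4. access hen: HIT, count now 2. Cache: [fox(c=1) peach(c=1) hen(c=2)]
  5. access peach: HIT, count now 2. Cache: [fox(c=1) hen(c=2) peach(c=2)]
  6. access pear: MISS. Cache: [fox(c=1) pear(c=1) hen(c=2) peach(c=2)]
  7. access hen: HIT, count now 3. Cache: [fox(c=1) pear(c=1) peach(c=2) hen(c=3)]
  8. access peach: HIT, count now 3. Cache: [fox(c=1) pear(c=1) hen(c=3) peach(c=3)]
  9. access plum: MISS. Cache: [fox(c=1) pear(c=1) plum(c=1) hen(c=3) peach(c=3)]
  10. access peach: HIT, count now 4. Cache: [fox(c=1) pear(c=1) plum(c=1) hen(c=3) peach(c=4)]
  11. access lime: MISS. Cache: [fox(c=1) pear(c=1) plum(c=1) lime(c=1) hen(c=3) peach(c=4)]
  12. access lime: HIT, count now 2. Cache: [fox(c=1) pear(c=1) plum(c=1) lime(c=2) hen(c=3) peach(c=4)]
  13. access plum: HIT, count now 2. Cache: [fox(c=1) pear(c=1) lime(c=2) plum(c=2) hen(c=3) peach(c=4)]
  14. access grape: MISS, evict fox(c=1). Cache: [pear(c=1) grape(c=1) lime(c=2) plum(c=2) hen(c=3) peach(c=4)]
  15. access lime: HIT, count now 3. Cache: [pear(c=1) grape(c=1) plum(c=2) hen(c=3) lime(c=3) peach(c=4)]
  16. access grape: HIT, count now 2. Cache: [pear(c=1) plum(c=2) grape(c=2) hen(c=3) lime(c=3) peach(c=4)]
  17. access pear: HIT, count now 2. Cache: [plum(c=2) grape(c=2) pear(c=2) hen(c=3) lime(c=3) peach(c=4)]
  18. access pig: MISS, evict plum(c=2). Cache: [pig(c=1) grape(c=2) pear(c=2) hen(c=3) lime(c=3) peach(c=4)]
  19. access pear: HIT, count now 3. Cache: [pig(c=1) grape(c=2) hen(c=3) lime(c=3) pear(c=3) peach(c=4)]
  20. access pear: HIT, count now 4. Cache: [pig(c=1) grape(c=2) hen(c=3) lime(c=3) peach(c=4) pear(c=4)]
  21. access grape: HIT, count now 3. Cache: [pig(c=1) hen(c=3) lime(c=3) grape(c=3) peach(c=4) pear(c=4)]
  22. access mango: MISS, evict pig(c=1). Cache: [mango(c=1) hen(c=3) lime(c=3) grape(c=3) peach(c=4) pear(c=4)]
  23. access mango: HIT, count now 2. Cache: [mango(c=2) hen(c=3) lime(c=3) grape(c=3) peach(c=4) pear(c=4)]
  24. access grape: HIT, count now 4. Cache: [mango(c=2) hen(c=3) lime(c=3) peach(c=4) pear(c=4) grape(c=4)]
  25. access fox: MISS, evict mango(c=2). Cache: [fox(c=1) hen(c=3) lime(c=3) peach(c=4) pear(c=4) grape(c=4)]
  26. access lime: HIT, count now 4. Cache: [fox(c=1) hen(c=3) peach(c=4) pear(c=4) grape(c=4) lime(c=4)]
  27. access mango: MISS, evict fox(c=1). Cache: [mango(c=1) hen(c=3) peach(c=4) pear(c=4) grape(c=4) lime(c=4)]
  28. access plum: MISS, evict mango(c=1). Cache: [plum(c=1) hen(c=3) peach(c=4) pear(c=4) grape(c=4) lime(c=4)]
  29. access mango: MISS, evict plum(c=1). Cache: [mango(c=1) hen(c=3) peach(c=4) pear(c=4) grape(c=4) lime(c=4)]
  30. access hen: HIT, count now 4. Cache: [mango(c=1) peach(c=4) pear(c=4) grape(c=4) lime(c=4) hen(c=4)]
Total: 17 hits, 13 misses, 7 evictions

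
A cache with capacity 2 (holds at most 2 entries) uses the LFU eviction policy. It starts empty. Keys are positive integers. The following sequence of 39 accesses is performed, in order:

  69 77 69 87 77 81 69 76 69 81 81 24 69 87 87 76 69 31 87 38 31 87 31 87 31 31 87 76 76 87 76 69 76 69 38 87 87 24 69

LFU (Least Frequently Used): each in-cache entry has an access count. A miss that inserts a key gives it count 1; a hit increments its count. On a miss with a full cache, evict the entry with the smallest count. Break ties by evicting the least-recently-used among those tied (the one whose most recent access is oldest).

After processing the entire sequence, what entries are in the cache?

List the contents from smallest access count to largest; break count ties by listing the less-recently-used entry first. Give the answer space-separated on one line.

Answer: 24 69

Derivation:
LFU simulation (capacity=2):
  1. access 69: MISS. Cache: [69(c=1)]
  2. access 77: MISS. Cache: [69(c=1) 77(c=1)]
  3. access 69: HIT, count now 2. Cache: [77(c=1) 69(c=2)]
  4. access 87: MISS, evict 77(c=1). Cache: [87(c=1) 69(c=2)]
  5. access 77: MISS, evict 87(c=1). Cache: [77(c=1) 69(c=2)]
  6. access 81: MISS, evict 77(c=1). Cache: [81(c=1) 69(c=2)]
  7. access 69: HIT, count now 3. Cache: [81(c=1) 69(c=3)]
  8. access 76: MISS, evict 81(c=1). Cache: [76(c=1) 69(c=3)]
  9. access 69: HIT, count now 4. Cache: [76(c=1) 69(c=4)]
  10. access 81: MISS, evict 76(c=1). Cache: [81(c=1) 69(c=4)]
  11. access 81: HIT, count now 2. Cache: [81(c=2) 69(c=4)]
  12. access 24: MISS, evict 81(c=2). Cache: [24(c=1) 69(c=4)]
  13. access 69: HIT, count now 5. Cache: [24(c=1) 69(c=5)]
  14. access 87: MISS, evict 24(c=1). Cache: [87(c=1) 69(c=5)]
  15. access 87: HIT, count now 2. Cache: [87(c=2) 69(c=5)]
  16. access 76: MISS, evict 87(c=2). Cache: [76(c=1) 69(c=5)]
  17. access 69: HIT, count now 6. Cache: [76(c=1) 69(c=6)]
  18. access 31: MISS, evict 76(c=1). Cache: [31(c=1) 69(c=6)]
  19. access 87: MISS, evict 31(c=1). Cache: [87(c=1) 69(c=6)]
  20. access 38: MISS, evict 87(c=1). Cache: [38(c=1) 69(c=6)]
  21. access 31: MISS, evict 38(c=1). Cache: [31(c=1) 69(c=6)]
  22. access 87: MISS, evict 31(c=1). Cache: [87(c=1) 69(c=6)]
  23. access 31: MISS, evict 87(c=1). Cache: [31(c=1) 69(c=6)]
  24. access 87: MISS, evict 31(c=1). Cache: [87(c=1) 69(c=6)]
  25. access 31: MISS, evict 87(c=1). Cache: [31(c=1) 69(c=6)]
  26. access 31: HIT, count now 2. Cache: [31(c=2) 69(c=6)]
  27. access 87: MISS, evict 31(c=2). Cache: [87(c=1) 69(c=6)]
  28. access 76: MISS, evict 87(c=1). Cache: [76(c=1) 69(c=6)]
  29. access 76: HIT, count now 2. Cache: [76(c=2) 69(c=6)]
  30. access 87: MISS, evict 76(c=2). Cache: [87(c=1) 69(c=6)]
  31. access 76: MISS, evict 87(c=1). Cache: [76(c=1) 69(c=6)]
  32. access 69: HIT, count now 7. Cache: [76(c=1) 69(c=7)]
  33. access 76: HIT, count now 2. Cache: [76(c=2) 69(c=7)]
  34. access 69: HIT, count now 8. Cache: [76(c=2) 69(c=8)]
  35. access 38: MISS, evict 76(c=2). Cache: [38(c=1) 69(c=8)]
  36. access 87: MISS, evict 38(c=1). Cache: [87(c=1) 69(c=8)]
  37. access 87: HIT, count now 2. Cache: [87(c=2) 69(c=8)]
  38. access 24: MISS, evict 87(c=2). Cache: [24(c=1) 69(c=8)]
  39. access 69: HIT, count now 9. Cache: [24(c=1) 69(c=9)]
Total: 14 hits, 25 misses, 23 evictions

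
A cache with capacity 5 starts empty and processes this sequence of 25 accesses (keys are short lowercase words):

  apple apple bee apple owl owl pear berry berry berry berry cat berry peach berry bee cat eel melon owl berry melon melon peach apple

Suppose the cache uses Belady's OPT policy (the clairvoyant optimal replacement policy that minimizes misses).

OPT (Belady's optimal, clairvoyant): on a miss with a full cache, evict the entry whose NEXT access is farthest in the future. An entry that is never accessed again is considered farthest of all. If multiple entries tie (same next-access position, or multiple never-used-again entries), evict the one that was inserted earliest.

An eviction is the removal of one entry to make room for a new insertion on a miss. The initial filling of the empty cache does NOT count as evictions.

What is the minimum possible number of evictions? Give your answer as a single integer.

Answer: 5

Derivation:
OPT (Belady) simulation (capacity=5):
  1. access apple: MISS. Cache: [apple]
  2. access apple: HIT. Next use of apple: step 4. Cache: [apple]
  3. access bee: MISS. Cache: [apple bee]
  4. access apple: HIT. Next use of apple: step 25. Cache: [apple bee]
  5. access owl: MISS. Cache: [apple bee owl]
  6. access owl: HIT. Next use of owl: step 20. Cache: [apple bee owl]
  7. access pear: MISS. Cache: [apple bee owl pear]
  8. access berry: MISS. Cache: [apple bee owl pear berry]
  9. access berry: HIT. Next use of berry: step 10. Cache: [apple bee owl pear berry]
  10. access berry: HIT. Next use of berry: step 11. Cache: [apple bee owl pear berry]
  11. access berry: HIT. Next use of berry: step 13. Cache: [apple bee owl pear berry]
  12. access cat: MISS, evict pear (next use: never). Cache: [apple bee owl berry cat]
  13. access berry: HIT. Next use of berry: step 15. Cache: [apple bee owl berry cat]
  14. access peach: MISS, evict apple (next use: step 25). Cache: [bee owl berry cat peach]
  15. access berry: HIT. Next use of berry: step 21. Cache: [bee owl berry cat peach]
  16. access bee: HIT. Next use of bee: never. Cache: [bee owl berry cat peach]
  17. access cat: HIT. Next use of cat: never. Cache: [bee owl berry cat peach]
  18. access eel: MISS, evict bee (next use: never). Cache: [owl berry cat peach eel]
  19. access melon: MISS, evict cat (next use: never). Cache: [owl berry peach eel melon]
  20. access owl: HIT. Next use of owl: never. Cache: [owl berry peach eel melon]
  21. access berry: HIT. Next use of berry: never. Cache: [owl berry peach eel melon]
  22. access melon: HIT. Next use of melon: step 23. Cache: [owl berry peach eel melon]
  23. access melon: HIT. Next use of melon: never. Cache: [owl berry peach eel melon]
  24. access peach: HIT. Next use of peach: never. Cache: [owl berry peach eel melon]
  25. access apple: MISS, evict owl (next use: never). Cache: [berry peach eel melon apple]
Total: 15 hits, 10 misses, 5 evictions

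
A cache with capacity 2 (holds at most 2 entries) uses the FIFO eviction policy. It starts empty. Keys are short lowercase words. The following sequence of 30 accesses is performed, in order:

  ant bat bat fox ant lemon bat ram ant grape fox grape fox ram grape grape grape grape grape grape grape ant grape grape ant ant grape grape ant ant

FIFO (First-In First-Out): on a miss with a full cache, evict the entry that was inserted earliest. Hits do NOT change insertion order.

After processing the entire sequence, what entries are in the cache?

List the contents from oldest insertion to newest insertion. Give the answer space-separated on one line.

FIFO simulation (capacity=2):
  1. access ant: MISS. Cache (old->new): [ant]
  2. access bat: MISS. Cache (old->new): [ant bat]
  3. access bat: HIT. Cache (old->new): [ant bat]
  4. access fox: MISS, evict ant. Cache (old->new): [bat fox]
  5. access ant: MISS, evict bat. Cache (old->new): [fox ant]
  6. access lemon: MISS, evict fox. Cache (old->new): [ant lemon]
  7. access bat: MISS, evict ant. Cache (old->new): [lemon bat]
  8. access ram: MISS, evict lemon. Cache (old->new): [bat ram]
  9. access ant: MISS, evict bat. Cache (old->new): [ram ant]
  10. access grape: MISS, evict ram. Cache (old->new): [ant grape]
  11. access fox: MISS, evict ant. Cache (old->new): [grape fox]
  12. access grape: HIT. Cache (old->new): [grape fox]
  13. access fox: HIT. Cache (old->new): [grape fox]
  14. access ram: MISS, evict grape. Cache (old->new): [fox ram]
  15. access grape: MISS, evict fox. Cache (old->new): [ram grape]
  16. access grape: HIT. Cache (old->new): [ram grape]
  17. access grape: HIT. Cache (old->new): [ram grape]
  18. access grape: HIT. Cache (old->new): [ram grape]
  19. access grape: HIT. Cache (old->new): [ram grape]
  20. access grape: HIT. Cache (old->new): [ram grape]
  21. access grape: HIT. Cache (old->new): [ram grape]
  22. access ant: MISS, evict ram. Cache (old->new): [grape ant]
  23. access grape: HIT. Cache (old->new): [grape ant]
  24. access grape: HIT. Cache (old->new): [grape ant]
  25. access ant: HIT. Cache (old->new): [grape ant]
  26. access ant: HIT. Cache (old->new): [grape ant]
  27. access grape: HIT. Cache (old->new): [grape ant]
  28. access grape: HIT. Cache (old->new): [grape ant]
  29. access ant: HIT. Cache (old->new): [grape ant]
  30. access ant: HIT. Cache (old->new): [grape ant]
Total: 17 hits, 13 misses, 11 evictions

Answer: grape ant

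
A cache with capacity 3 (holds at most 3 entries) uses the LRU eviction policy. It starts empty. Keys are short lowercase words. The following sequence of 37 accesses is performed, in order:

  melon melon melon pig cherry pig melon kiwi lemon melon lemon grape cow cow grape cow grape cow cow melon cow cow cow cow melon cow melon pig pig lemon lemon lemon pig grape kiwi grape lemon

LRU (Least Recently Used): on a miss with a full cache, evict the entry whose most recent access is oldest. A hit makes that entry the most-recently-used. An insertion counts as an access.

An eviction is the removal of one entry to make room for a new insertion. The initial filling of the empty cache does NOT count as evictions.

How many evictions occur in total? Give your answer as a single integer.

LRU simulation (capacity=3):
  1. access melon: MISS. Cache (LRU->MRU): [melon]
  2. access melon: HIT. Cache (LRU->MRU): [melon]
  3. access melon: HIT. Cache (LRU->MRU): [melon]
  4. access pig: MISS. Cache (LRU->MRU): [melon pig]
  5. access cherry: MISS. Cache (LRU->MRU): [melon pig cherry]
  6. access pig: HIT. Cache (LRU->MRU): [melon cherry pig]
  7. access melon: HIT. Cache (LRU->MRU): [cherry pig melon]
  8. access kiwi: MISS, evict cherry. Cache (LRU->MRU): [pig melon kiwi]
  9. access lemon: MISS, evict pig. Cache (LRU->MRU): [melon kiwi lemon]
  10. access melon: HIT. Cache (LRU->MRU): [kiwi lemon melon]
  11. access lemon: HIT. Cache (LRU->MRU): [kiwi melon lemon]
  12. access grape: MISS, evict kiwi. Cache (LRU->MRU): [melon lemon grape]
  13. access cow: MISS, evict melon. Cache (LRU->MRU): [lemon grape cow]
  14. access cow: HIT. Cache (LRU->MRU): [lemon grape cow]
  15. access grape: HIT. Cache (LRU->MRU): [lemon cow grape]
  16. access cow: HIT. Cache (LRU->MRU): [lemon grape cow]
  17. access grape: HIT. Cache (LRU->MRU): [lemon cow grape]
  18. access cow: HIT. Cache (LRU->MRU): [lemon grape cow]
  19. access cow: HIT. Cache (LRU->MRU): [lemon grape cow]
  20. access melon: MISS, evict lemon. Cache (LRU->MRU): [grape cow melon]
  21. access cow: HIT. Cache (LRU->MRU): [grape melon cow]
  22. access cow: HIT. Cache (LRU->MRU): [grape melon cow]
  23. access cow: HIT. Cache (LRU->MRU): [grape melon cow]
  24. access cow: HIT. Cache (LRU->MRU): [grape melon cow]
  25. access melon: HIT. Cache (LRU->MRU): [grape cow melon]
  26. access cow: HIT. Cache (LRU->MRU): [grape melon cow]
  27. access melon: HIT. Cache (LRU->MRU): [grape cow melon]
  28. access pig: MISS, evict grape. Cache (LRU->MRU): [cow melon pig]
  29. access pig: HIT. Cache (LRU->MRU): [cow melon pig]
  30. access lemon: MISS, evict cow. Cache (LRU->MRU): [melon pig lemon]
  31. access lemon: HIT. Cache (LRU->MRU): [melon pig lemon]
  32. access lemon: HIT. Cache (LRU->MRU): [melon pig lemon]
  33. access pig: HIT. Cache (LRU->MRU): [melon lemon pig]
  34. access grape: MISS, evict melon. Cache (LRU->MRU): [lemon pig grape]
  35. access kiwi: MISS, evict lemon. Cache (LRU->MRU): [pig grape kiwi]
  36. access grape: HIT. Cache (LRU->MRU): [pig kiwi grape]
  37. access lemon: MISS, evict pig. Cache (LRU->MRU): [kiwi grape lemon]
Total: 24 hits, 13 misses, 10 evictions

Answer: 10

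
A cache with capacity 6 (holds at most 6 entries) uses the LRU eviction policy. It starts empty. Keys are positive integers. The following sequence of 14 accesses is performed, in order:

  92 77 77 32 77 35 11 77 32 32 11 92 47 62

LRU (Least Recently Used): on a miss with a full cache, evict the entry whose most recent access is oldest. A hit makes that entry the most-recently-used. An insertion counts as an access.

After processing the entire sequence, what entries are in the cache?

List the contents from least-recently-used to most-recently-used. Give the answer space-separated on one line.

LRU simulation (capacity=6):
  1. access 92: MISS. Cache (LRU->MRU): [92]
  2. access 77: MISS. Cache (LRU->MRU): [92 77]
  3. access 77: HIT. Cache (LRU->MRU): [92 77]
  4. access 32: MISS. Cache (LRU->MRU): [92 77 32]
  5. access 77: HIT. Cache (LRU->MRU): [92 32 77]
  6. access 35: MISS. Cache (LRU->MRU): [92 32 77 35]
  7. access 11: MISS. Cache (LRU->MRU): [92 32 77 35 11]
  8. access 77: HIT. Cache (LRU->MRU): [92 32 35 11 77]
  9. access 32: HIT. Cache (LRU->MRU): [92 35 11 77 32]
  10. access 32: HIT. Cache (LRU->MRU): [92 35 11 77 32]
  11. access 11: HIT. Cache (LRU->MRU): [92 35 77 32 11]
  12. access 92: HIT. Cache (LRU->MRU): [35 77 32 11 92]
  13. access 47: MISS. Cache (LRU->MRU): [35 77 32 11 92 47]
  14. access 62: MISS, evict 35. Cache (LRU->MRU): [77 32 11 92 47 62]
Total: 7 hits, 7 misses, 1 evictions

Answer: 77 32 11 92 47 62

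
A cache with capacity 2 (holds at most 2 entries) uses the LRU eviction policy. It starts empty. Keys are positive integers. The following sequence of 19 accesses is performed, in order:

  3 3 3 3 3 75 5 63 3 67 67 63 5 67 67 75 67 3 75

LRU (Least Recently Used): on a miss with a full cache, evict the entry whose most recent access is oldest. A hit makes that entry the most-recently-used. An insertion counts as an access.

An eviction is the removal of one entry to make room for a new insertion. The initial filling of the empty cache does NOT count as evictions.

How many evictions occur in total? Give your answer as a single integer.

LRU simulation (capacity=2):
  1. access 3: MISS. Cache (LRU->MRU): [3]
  2. access 3: HIT. Cache (LRU->MRU): [3]
  3. access 3: HIT. Cache (LRU->MRU): [3]
  4. access 3: HIT. Cache (LRU->MRU): [3]
  5. access 3: HIT. Cache (LRU->MRU): [3]
  6. access 75: MISS. Cache (LRU->MRU): [3 75]
  7. access 5: MISS, evict 3. Cache (LRU->MRU): [75 5]
  8. access 63: MISS, evict 75. Cache (LRU->MRU): [5 63]
  9. access 3: MISS, evict 5. Cache (LRU->MRU): [63 3]
  10. access 67: MISS, evict 63. Cache (LRU->MRU): [3 67]
  11. access 67: HIT. Cache (LRU->MRU): [3 67]
  12. access 63: MISS, evict 3. Cache (LRU->MRU): [67 63]
  13. access 5: MISS, evict 67. Cache (LRU->MRU): [63 5]
  14. access 67: MISS, evict 63. Cache (LRU->MRU): [5 67]
  15. access 67: HIT. Cache (LRU->MRU): [5 67]
  16. access 75: MISS, evict 5. Cache (LRU->MRU): [67 75]
  17. access 67: HIT. Cache (LRU->MRU): [75 67]
  18. access 3: MISS, evict 75. Cache (LRU->MRU): [67 3]
  19. access 75: MISS, evict 67. Cache (LRU->MRU): [3 75]
Total: 7 hits, 12 misses, 10 evictions

Answer: 10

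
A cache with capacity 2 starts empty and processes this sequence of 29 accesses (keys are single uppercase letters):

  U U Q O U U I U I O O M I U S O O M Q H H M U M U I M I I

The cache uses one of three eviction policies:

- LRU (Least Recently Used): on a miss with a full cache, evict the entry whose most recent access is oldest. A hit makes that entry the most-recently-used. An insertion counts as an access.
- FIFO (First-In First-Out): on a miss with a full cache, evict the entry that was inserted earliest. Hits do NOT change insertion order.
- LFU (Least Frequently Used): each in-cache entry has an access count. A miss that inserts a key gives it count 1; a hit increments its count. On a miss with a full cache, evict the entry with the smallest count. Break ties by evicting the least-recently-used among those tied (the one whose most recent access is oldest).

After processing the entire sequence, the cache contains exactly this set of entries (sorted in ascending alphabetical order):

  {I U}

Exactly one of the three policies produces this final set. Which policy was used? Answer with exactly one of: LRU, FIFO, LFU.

Simulating under each policy and comparing final sets:
  LRU: final set = {I M} -> differs
  FIFO: final set = {I M} -> differs
  LFU: final set = {I U} -> MATCHES target
Only LFU produces the target set.

Answer: LFU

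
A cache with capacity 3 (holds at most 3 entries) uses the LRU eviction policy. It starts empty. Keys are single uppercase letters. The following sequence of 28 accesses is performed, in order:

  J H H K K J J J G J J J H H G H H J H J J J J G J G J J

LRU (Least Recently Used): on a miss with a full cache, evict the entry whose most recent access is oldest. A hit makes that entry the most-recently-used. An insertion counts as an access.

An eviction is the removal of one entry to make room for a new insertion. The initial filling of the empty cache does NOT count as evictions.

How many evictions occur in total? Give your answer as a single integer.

Answer: 2

Derivation:
LRU simulation (capacity=3):
  1. access J: MISS. Cache (LRU->MRU): [J]
  2. access H: MISS. Cache (LRU->MRU): [J H]
  3. access H: HIT. Cache (LRU->MRU): [J H]
  4. access K: MISS. Cache (LRU->MRU): [J H K]
  5. access K: HIT. Cache (LRU->MRU): [J H K]
  6. access J: HIT. Cache (LRU->MRU): [H K J]
  7. access J: HIT. Cache (LRU->MRU): [H K J]
  8. access J: HIT. Cache (LRU->MRU): [H K J]
  9. access G: MISS, evict H. Cache (LRU->MRU): [K J G]
  10. access J: HIT. Cache (LRU->MRU): [K G J]
  11. access J: HIT. Cache (LRU->MRU): [K G J]
  12. access J: HIT. Cache (LRU->MRU): [K G J]
  13. access H: MISS, evict K. Cache (LRU->MRU): [G J H]
  14. access H: HIT. Cache (LRU->MRU): [G J H]
  15. access G: HIT. Cache (LRU->MRU): [J H G]
  16. access H: HIT. Cache (LRU->MRU): [J G H]
  17. access H: HIT. Cache (LRU->MRU): [J G H]
  18. access J: HIT. Cache (LRU->MRU): [G H J]
  19. access H: HIT. Cache (LRU->MRU): [G J H]
  20. access J: HIT. Cache (LRU->MRU): [G H J]
  21. access J: HIT. Cache (LRU->MRU): [G H J]
  22. access J: HIT. Cache (LRU->MRU): [G H J]
  23. access J: HIT. Cache (LRU->MRU): [G H J]
  24. access G: HIT. Cache (LRU->MRU): [H J G]
  25. access J: HIT. Cache (LRU->MRU): [H G J]
  26. access G: HIT. Cache (LRU->MRU): [H J G]
  27. access J: HIT. Cache (LRU->MRU): [H G J]
  28. access J: HIT. Cache (LRU->MRU): [H G J]
Total: 23 hits, 5 misses, 2 evictions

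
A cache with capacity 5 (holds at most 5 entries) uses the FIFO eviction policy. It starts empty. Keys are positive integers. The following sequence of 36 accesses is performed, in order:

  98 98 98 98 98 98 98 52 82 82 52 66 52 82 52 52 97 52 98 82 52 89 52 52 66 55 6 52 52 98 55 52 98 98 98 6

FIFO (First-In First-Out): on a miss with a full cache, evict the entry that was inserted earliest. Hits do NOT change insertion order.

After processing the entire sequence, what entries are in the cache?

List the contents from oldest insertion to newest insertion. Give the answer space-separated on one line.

FIFO simulation (capacity=5):
  1. access 98: MISS. Cache (old->new): [98]
  2. access 98: HIT. Cache (old->new): [98]
  3. access 98: HIT. Cache (old->new): [98]
  4. access 98: HIT. Cache (old->new): [98]
  5. access 98: HIT. Cache (old->new): [98]
  6. access 98: HIT. Cache (old->new): [98]
  7. access 98: HIT. Cache (old->new): [98]
  8. access 52: MISS. Cache (old->new): [98 52]
  9. access 82: MISS. Cache (old->new): [98 52 82]
  10. access 82: HIT. Cache (old->new): [98 52 82]
  11. access 52: HIT. Cache (old->new): [98 52 82]
  12. access 66: MISS. Cache (old->new): [98 52 82 66]
  13. access 52: HIT. Cache (old->new): [98 52 82 66]
  14. access 82: HIT. Cache (old->new): [98 52 82 66]
  15. access 52: HIT. Cache (old->new): [98 52 82 66]
  16. access 52: HIT. Cache (old->new): [98 52 82 66]
  17. access 97: MISS. Cache (old->new): [98 52 82 66 97]
  18. access 52: HIT. Cache (old->new): [98 52 82 66 97]
  19. access 98: HIT. Cache (old->new): [98 52 82 66 97]
  20. access 82: HIT. Cache (old->new): [98 52 82 66 97]
  21. access 52: HIT. Cache (old->new): [98 52 82 66 97]
  22. access 89: MISS, evict 98. Cache (old->new): [52 82 66 97 89]
  23. access 52: HIT. Cache (old->new): [52 82 66 97 89]
  24. access 52: HIT. Cache (old->new): [52 82 66 97 89]
  25. access 66: HIT. Cache (old->new): [52 82 66 97 89]
  26. access 55: MISS, evict 52. Cache (old->new): [82 66 97 89 55]
  27. access 6: MISS, evict 82. Cache (old->new): [66 97 89 55 6]
  28. access 52: MISS, evict 66. Cache (old->new): [97 89 55 6 52]
  29. access 52: HIT. Cache (old->new): [97 89 55 6 52]
  30. access 98: MISS, evict 97. Cache (old->new): [89 55 6 52 98]
  31. access 55: HIT. Cache (old->new): [89 55 6 52 98]
  32. access 52: HIT. Cache (old->new): [89 55 6 52 98]
  33. access 98: HIT. Cache (old->new): [89 55 6 52 98]
  34. access 98: HIT. Cache (old->new): [89 55 6 52 98]
  35. access 98: HIT. Cache (old->new): [89 55 6 52 98]
  36. access 6: HIT. Cache (old->new): [89 55 6 52 98]
Total: 26 hits, 10 misses, 5 evictions

Answer: 89 55 6 52 98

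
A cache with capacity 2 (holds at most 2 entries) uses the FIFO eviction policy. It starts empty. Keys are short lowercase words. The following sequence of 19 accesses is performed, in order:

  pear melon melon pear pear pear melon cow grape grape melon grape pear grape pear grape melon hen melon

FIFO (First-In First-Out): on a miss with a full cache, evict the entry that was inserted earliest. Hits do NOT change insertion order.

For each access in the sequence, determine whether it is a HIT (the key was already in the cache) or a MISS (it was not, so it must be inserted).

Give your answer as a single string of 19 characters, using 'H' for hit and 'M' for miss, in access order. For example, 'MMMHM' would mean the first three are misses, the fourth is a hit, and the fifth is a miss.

FIFO simulation (capacity=2):
  1. access pear: MISS. Cache (old->new): [pear]
  2. access melon: MISS. Cache (old->new): [pear melon]
  3. access melon: HIT. Cache (old->new): [pear melon]
  4. access pear: HIT. Cache (old->new): [pear melon]
  5. access pear: HIT. Cache (old->new): [pear melon]
  6. access pear: HIT. Cache (old->new): [pear melon]
  7. access melon: HIT. Cache (old->new): [pear melon]
  8. access cow: MISS, evict pear. Cache (old->new): [melon cow]
  9. access grape: MISS, evict melon. Cache (old->new): [cow grape]
  10. access grape: HIT. Cache (old->new): [cow grape]
  11. access melon: MISS, evict cow. Cache (old->new): [grape melon]
  12. access grape: HIT. Cache (old->new): [grape melon]
  13. access pear: MISS, evict grape. Cache (old->new): [melon pear]
  14. access grape: MISS, evict melon. Cache (old->new): [pear grape]
  15. access pear: HIT. Cache (old->new): [pear grape]
  16. access grape: HIT. Cache (old->new): [pear grape]
  17. access melon: MISS, evict pear. Cache (old->new): [grape melon]
  18. access hen: MISS, evict grape. Cache (old->new): [melon hen]
  19. access melon: HIT. Cache (old->new): [melon hen]
Total: 10 hits, 9 misses, 7 evictions

Answer: MMHHHHHMMHMHMMHHMMH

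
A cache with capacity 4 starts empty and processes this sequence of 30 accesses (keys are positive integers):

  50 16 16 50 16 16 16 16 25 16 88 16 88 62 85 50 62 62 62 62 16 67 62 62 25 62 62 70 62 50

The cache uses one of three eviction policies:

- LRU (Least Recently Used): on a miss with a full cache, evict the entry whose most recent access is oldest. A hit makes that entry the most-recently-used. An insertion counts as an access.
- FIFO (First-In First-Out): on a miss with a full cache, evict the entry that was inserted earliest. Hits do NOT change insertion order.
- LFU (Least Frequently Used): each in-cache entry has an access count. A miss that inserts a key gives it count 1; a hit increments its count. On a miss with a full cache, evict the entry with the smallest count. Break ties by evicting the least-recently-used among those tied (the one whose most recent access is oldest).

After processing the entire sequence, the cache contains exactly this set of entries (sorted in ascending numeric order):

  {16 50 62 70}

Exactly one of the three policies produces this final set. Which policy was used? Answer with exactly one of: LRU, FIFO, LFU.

Answer: LFU

Derivation:
Simulating under each policy and comparing final sets:
  LRU: final set = {25 50 62 70} -> differs
  FIFO: final set = {25 50 62 70} -> differs
  LFU: final set = {16 50 62 70} -> MATCHES target
Only LFU produces the target set.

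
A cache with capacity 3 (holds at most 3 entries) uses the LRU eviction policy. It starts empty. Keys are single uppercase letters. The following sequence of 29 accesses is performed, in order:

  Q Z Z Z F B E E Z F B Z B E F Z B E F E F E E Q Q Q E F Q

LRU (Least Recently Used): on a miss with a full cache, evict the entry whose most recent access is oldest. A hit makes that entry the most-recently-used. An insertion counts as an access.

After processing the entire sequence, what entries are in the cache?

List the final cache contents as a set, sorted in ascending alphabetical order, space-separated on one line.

LRU simulation (capacity=3):
  1. access Q: MISS. Cache (LRU->MRU): [Q]
  2. access Z: MISS. Cache (LRU->MRU): [Q Z]
  3. access Z: HIT. Cache (LRU->MRU): [Q Z]
  4. access Z: HIT. Cache (LRU->MRU): [Q Z]
  5. access F: MISS. Cache (LRU->MRU): [Q Z F]
  6. access B: MISS, evict Q. Cache (LRU->MRU): [Z F B]
  7. access E: MISS, evict Z. Cache (LRU->MRU): [F B E]
  8. access E: HIT. Cache (LRU->MRU): [F B E]
  9. access Z: MISS, evict F. Cache (LRU->MRU): [B E Z]
  10. access F: MISS, evict B. Cache (LRU->MRU): [E Z F]
  11. access B: MISS, evict E. Cache (LRU->MRU): [Z F B]
  12. access Z: HIT. Cache (LRU->MRU): [F B Z]
  13. access B: HIT. Cache (LRU->MRU): [F Z B]
  14. access E: MISS, evict F. Cache (LRU->MRU): [Z B E]
  15. access F: MISS, evict Z. Cache (LRU->MRU): [B E F]
  16. access Z: MISS, evict B. Cache (LRU->MRU): [E F Z]
  17. access B: MISS, evict E. Cache (LRU->MRU): [F Z B]
  18. access E: MISS, evict F. Cache (LRU->MRU): [Z B E]
  19. access F: MISS, evict Z. Cache (LRU->MRU): [B E F]
  20. access E: HIT. Cache (LRU->MRU): [B F E]
  21. access F: HIT. Cache (LRU->MRU): [B E F]
  22. access E: HIT. Cache (LRU->MRU): [B F E]
  23. access E: HIT. Cache (LRU->MRU): [B F E]
  24. access Q: MISS, evict B. Cache (LRU->MRU): [F E Q]
  25. access Q: HIT. Cache (LRU->MRU): [F E Q]
  26. access Q: HIT. Cache (LRU->MRU): [F E Q]
  27. access E: HIT. Cache (LRU->MRU): [F Q E]
  28. access F: HIT. Cache (LRU->MRU): [Q E F]
  29. access Q: HIT. Cache (LRU->MRU): [E F Q]
Total: 14 hits, 15 misses, 12 evictions

Answer: E F Q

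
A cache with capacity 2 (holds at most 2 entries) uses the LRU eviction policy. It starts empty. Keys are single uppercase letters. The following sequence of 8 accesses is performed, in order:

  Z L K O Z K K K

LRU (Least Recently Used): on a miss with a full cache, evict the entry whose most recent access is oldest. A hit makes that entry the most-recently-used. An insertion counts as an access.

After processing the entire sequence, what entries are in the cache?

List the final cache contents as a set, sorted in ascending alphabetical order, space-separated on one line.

LRU simulation (capacity=2):
  1. access Z: MISS. Cache (LRU->MRU): [Z]
  2. access L: MISS. Cache (LRU->MRU): [Z L]
  3. access K: MISS, evict Z. Cache (LRU->MRU): [L K]
  4. access O: MISS, evict L. Cache (LRU->MRU): [K O]
  5. access Z: MISS, evict K. Cache (LRU->MRU): [O Z]
  6. access K: MISS, evict O. Cache (LRU->MRU): [Z K]
  7. access K: HIT. Cache (LRU->MRU): [Z K]
  8. access K: HIT. Cache (LRU->MRU): [Z K]
Total: 2 hits, 6 misses, 4 evictions

Answer: K Z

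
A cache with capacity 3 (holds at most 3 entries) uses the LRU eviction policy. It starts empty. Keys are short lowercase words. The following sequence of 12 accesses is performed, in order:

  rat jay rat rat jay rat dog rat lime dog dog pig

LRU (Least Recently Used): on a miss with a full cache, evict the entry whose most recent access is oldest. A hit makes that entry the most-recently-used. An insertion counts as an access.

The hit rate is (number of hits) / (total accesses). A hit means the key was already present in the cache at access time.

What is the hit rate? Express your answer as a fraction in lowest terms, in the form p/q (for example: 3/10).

LRU simulation (capacity=3):
  1. access rat: MISS. Cache (LRU->MRU): [rat]
  2. access jay: MISS. Cache (LRU->MRU): [rat jay]
  3. access rat: HIT. Cache (LRU->MRU): [jay rat]
  4. access rat: HIT. Cache (LRU->MRU): [jay rat]
  5. access jay: HIT. Cache (LRU->MRU): [rat jay]
  6. access rat: HIT. Cache (LRU->MRU): [jay rat]
  7. access dog: MISS. Cache (LRU->MRU): [jay rat dog]
  8. access rat: HIT. Cache (LRU->MRU): [jay dog rat]
  9. access lime: MISS, evict jay. Cache (LRU->MRU): [dog rat lime]
  10. access dog: HIT. Cache (LRU->MRU): [rat lime dog]
  11. access dog: HIT. Cache (LRU->MRU): [rat lime dog]
  12. access pig: MISS, evict rat. Cache (LRU->MRU): [lime dog pig]
Total: 7 hits, 5 misses, 2 evictions

Hit rate = 7/12

Answer: 7/12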